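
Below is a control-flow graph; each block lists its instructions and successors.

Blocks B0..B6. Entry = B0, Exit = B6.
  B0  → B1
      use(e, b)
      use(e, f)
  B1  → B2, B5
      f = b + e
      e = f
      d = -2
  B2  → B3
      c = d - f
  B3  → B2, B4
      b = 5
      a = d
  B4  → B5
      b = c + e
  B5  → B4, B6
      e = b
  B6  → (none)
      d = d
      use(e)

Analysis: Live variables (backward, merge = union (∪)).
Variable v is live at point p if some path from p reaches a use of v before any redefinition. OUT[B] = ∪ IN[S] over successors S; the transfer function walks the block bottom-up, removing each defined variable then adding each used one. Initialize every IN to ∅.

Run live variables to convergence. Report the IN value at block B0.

Answer: {b, c, e, f}

Working:
Per-block solution:
  B0: | IN={b, c, e, f} | OUT={b, c, e}
  B1: | IN={b, c, e} | OUT={b, c, d, e, f}
  B2: | IN={d, e, f} | OUT={c, d, e, f}
  B3: | IN={c, d, e, f} | OUT={c, d, e, f}
  B4: | IN={c, d, e} | OUT={b, c, d}
  B5: | IN={b, c, d} | OUT={c, d, e}
  B6: | IN={d, e} | OUT={}

Merge at B0: OUT[B0] = IN[B1] = {b, c, e}
Applying B0's transfer function to that OUT value gives IN[B0] (row B0 above).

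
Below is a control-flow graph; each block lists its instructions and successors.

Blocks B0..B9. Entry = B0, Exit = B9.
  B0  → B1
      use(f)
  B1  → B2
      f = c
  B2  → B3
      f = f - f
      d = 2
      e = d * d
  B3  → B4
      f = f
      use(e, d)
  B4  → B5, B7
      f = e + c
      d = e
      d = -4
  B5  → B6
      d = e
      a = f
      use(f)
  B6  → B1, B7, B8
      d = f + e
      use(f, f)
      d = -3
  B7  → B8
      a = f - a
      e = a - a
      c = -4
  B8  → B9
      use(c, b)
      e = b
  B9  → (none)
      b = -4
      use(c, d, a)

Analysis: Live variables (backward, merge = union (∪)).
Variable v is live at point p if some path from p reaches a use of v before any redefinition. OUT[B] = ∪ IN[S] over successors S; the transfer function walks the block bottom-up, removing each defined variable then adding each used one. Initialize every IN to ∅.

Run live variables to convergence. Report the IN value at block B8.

Answer: {a, b, c, d}

Working:
Converged values:
  B0:  IN={a, b, c, f}  OUT={a, b, c}
  B1:  IN={a, b, c}  OUT={a, b, c, f}
  B2:  IN={a, b, c, f}  OUT={a, b, c, d, e, f}
  B3:  IN={a, b, c, d, e, f}  OUT={a, b, c, e}
  B4:  IN={a, b, c, e}  OUT={a, b, c, d, e, f}
  B5:  IN={b, c, e, f}  OUT={a, b, c, e, f}
  B6:  IN={a, b, c, e, f}  OUT={a, b, c, d, f}
  B7:  IN={a, b, d, f}  OUT={a, b, c, d}
  B8:  IN={a, b, c, d}  OUT={a, c, d}
  B9:  IN={a, c, d}  OUT={}

Merge at B8: OUT[B8] = IN[B9] = {a, c, d}
Applying B8's transfer function to that OUT value gives IN[B8] (row B8 above).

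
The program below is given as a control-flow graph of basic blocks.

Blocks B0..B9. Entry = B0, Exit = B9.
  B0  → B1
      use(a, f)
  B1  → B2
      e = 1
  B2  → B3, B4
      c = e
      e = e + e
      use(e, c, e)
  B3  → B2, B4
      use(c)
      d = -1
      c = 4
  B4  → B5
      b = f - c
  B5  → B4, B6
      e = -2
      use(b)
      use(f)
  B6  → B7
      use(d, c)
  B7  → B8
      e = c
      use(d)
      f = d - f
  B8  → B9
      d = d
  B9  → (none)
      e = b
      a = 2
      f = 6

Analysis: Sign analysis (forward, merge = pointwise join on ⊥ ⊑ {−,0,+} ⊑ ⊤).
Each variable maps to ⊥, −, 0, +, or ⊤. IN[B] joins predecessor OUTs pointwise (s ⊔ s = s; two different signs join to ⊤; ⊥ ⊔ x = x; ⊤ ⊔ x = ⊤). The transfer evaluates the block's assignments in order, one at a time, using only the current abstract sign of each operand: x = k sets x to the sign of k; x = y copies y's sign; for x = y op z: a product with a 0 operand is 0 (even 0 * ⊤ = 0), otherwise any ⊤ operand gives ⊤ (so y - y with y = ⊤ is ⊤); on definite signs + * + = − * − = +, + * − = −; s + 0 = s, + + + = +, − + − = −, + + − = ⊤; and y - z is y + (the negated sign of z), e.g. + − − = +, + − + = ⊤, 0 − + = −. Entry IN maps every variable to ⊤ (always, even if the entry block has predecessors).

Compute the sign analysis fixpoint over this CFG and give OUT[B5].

Answer: {a: ⊤, b: ⊤, c: +, d: ⊤, e: -, f: ⊤}

Trace:
Fixpoint table:
  B0:   IN=(all ⊤)   OUT=(all ⊤)
  B1:   IN=(all ⊤)   OUT={e:+; rest ⊤}
  B2:   IN={e:+; rest ⊤}   OUT={c:+, e:+; rest ⊤}
  B3:   IN={c:+, e:+; rest ⊤}   OUT={c:+, d:-, e:+; rest ⊤}
  B4:   IN={c:+; rest ⊤}   OUT={c:+; rest ⊤}
  B5:   IN={c:+; rest ⊤}   OUT={c:+, e:-; rest ⊤}
  B6:   IN={c:+, e:-; rest ⊤}   OUT={c:+, e:-; rest ⊤}
  B7:   IN={c:+, e:-; rest ⊤}   OUT={c:+, e:+; rest ⊤}
  B8:   IN={c:+, e:+; rest ⊤}   OUT={c:+, e:+; rest ⊤}
  B9:   IN={c:+, e:+; rest ⊤}   OUT={a:+, c:+, f:+; rest ⊤}

Merge at B5: IN[B5] = OUT[B4] = {a: ⊤, b: ⊤, c: +, d: ⊤, e: ⊤, f: ⊤}
Applying B5's transfer function to that IN value gives OUT[B5] (row B5 above).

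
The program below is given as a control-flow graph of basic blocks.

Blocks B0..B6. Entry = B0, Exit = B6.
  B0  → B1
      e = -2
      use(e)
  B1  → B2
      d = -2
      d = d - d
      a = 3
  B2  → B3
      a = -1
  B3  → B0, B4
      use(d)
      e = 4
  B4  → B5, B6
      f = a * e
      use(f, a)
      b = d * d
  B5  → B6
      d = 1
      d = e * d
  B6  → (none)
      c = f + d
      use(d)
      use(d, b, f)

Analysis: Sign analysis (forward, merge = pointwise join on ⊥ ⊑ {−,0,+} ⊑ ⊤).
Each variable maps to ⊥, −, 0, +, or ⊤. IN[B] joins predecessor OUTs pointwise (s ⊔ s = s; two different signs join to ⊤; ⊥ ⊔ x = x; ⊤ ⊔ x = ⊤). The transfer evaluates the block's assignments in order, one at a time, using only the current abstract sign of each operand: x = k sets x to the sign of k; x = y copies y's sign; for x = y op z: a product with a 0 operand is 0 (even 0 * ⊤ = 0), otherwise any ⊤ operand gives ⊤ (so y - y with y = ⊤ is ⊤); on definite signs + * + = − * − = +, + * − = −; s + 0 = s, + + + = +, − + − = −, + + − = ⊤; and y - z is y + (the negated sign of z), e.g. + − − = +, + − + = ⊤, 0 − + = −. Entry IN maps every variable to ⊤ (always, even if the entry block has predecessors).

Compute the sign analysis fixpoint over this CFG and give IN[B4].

Converged values:
  B0:   IN=(all ⊤)   OUT={e:-; rest ⊤}
  B1:   IN={e:-; rest ⊤}   OUT={a:+, e:-; rest ⊤}
  B2:   IN={a:+, e:-; rest ⊤}   OUT={a:-, e:-; rest ⊤}
  B3:   IN={a:-, e:-; rest ⊤}   OUT={a:-, e:+; rest ⊤}
  B4:   IN={a:-, e:+; rest ⊤}   OUT={a:-, e:+, f:-; rest ⊤}
  B5:   IN={a:-, e:+, f:-; rest ⊤}   OUT={a:-, d:+, e:+, f:-; rest ⊤}
  B6:   IN={a:-, e:+, f:-; rest ⊤}   OUT={a:-, e:+, f:-; rest ⊤}

Merge at B4: IN[B4] = OUT[B3] = {a: -, b: ⊤, c: ⊤, d: ⊤, e: +, f: ⊤}

Answer: {a: -, b: ⊤, c: ⊤, d: ⊤, e: +, f: ⊤}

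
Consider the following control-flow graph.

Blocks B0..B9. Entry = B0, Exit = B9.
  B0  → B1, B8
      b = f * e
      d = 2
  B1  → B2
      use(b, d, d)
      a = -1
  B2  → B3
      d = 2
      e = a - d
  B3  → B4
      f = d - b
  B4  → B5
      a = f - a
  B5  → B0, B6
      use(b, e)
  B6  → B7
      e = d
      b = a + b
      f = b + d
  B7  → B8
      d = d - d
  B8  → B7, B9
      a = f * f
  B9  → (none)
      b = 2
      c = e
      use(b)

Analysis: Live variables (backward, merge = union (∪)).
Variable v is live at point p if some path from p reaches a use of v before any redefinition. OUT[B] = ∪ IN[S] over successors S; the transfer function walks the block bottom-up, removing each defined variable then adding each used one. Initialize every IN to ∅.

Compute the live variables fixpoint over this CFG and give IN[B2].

Converged values:
  B0:  IN={e, f}  OUT={b, d, e, f}
  B1:  IN={b, d}  OUT={a, b}
  B2:  IN={a, b}  OUT={a, b, d, e}
  B3:  IN={a, b, d, e}  OUT={a, b, d, e, f}
  B4:  IN={a, b, d, e, f}  OUT={a, b, d, e, f}
  B5:  IN={a, b, d, e, f}  OUT={a, b, d, e, f}
  B6:  IN={a, b, d}  OUT={d, e, f}
  B7:  IN={d, e, f}  OUT={d, e, f}
  B8:  IN={d, e, f}  OUT={d, e, f}
  B9:  IN={e}  OUT={}

Merge at B2: OUT[B2] = IN[B3] = {a, b, d, e}
Applying B2's transfer function to that OUT value gives IN[B2] (row B2 above).

Answer: {a, b}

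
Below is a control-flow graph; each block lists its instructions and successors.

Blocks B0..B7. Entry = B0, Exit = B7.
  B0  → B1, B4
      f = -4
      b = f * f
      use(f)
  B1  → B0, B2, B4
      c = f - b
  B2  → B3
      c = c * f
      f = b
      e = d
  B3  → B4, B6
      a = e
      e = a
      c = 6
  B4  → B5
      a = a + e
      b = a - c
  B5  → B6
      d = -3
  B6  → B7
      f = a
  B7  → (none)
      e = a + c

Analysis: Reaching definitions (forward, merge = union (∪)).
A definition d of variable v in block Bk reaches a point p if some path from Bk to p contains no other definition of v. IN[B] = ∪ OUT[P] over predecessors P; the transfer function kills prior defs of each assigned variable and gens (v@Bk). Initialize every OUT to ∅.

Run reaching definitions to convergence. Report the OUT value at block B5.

Fixpoint table:
  B0:   IN={b@B0, c@B1, f@B0}   OUT={b@B0, c@B1, f@B0}
  B1:   IN={b@B0, c@B1, f@B0}   OUT={b@B0, c@B1, f@B0}
  B2:   IN={b@B0, c@B1, f@B0}   OUT={b@B0, c@B2, e@B2, f@B2}
  B3:   IN={b@B0, c@B2, e@B2, f@B2}   OUT={a@B3, b@B0, c@B3, e@B3, f@B2}
  B4:   IN={a@B3, b@B0, c@B1, c@B3, e@B3, f@B0, f@B2}   OUT={a@B4, b@B4, c@B1, c@B3, e@B3, f@B0, f@B2}
  B5:   IN={a@B4, b@B4, c@B1, c@B3, e@B3, f@B0, f@B2}   OUT={a@B4, b@B4, c@B1, c@B3, d@B5, e@B3, f@B0, f@B2}
  B6:   IN={a@B3, a@B4, b@B0, b@B4, c@B1, c@B3, d@B5, e@B3, f@B0, f@B2}   OUT={a@B3, a@B4, b@B0, b@B4, c@B1, c@B3, d@B5, e@B3, f@B6}
  B7:   IN={a@B3, a@B4, b@B0, b@B4, c@B1, c@B3, d@B5, e@B3, f@B6}   OUT={a@B3, a@B4, b@B0, b@B4, c@B1, c@B3, d@B5, e@B7, f@B6}

Merge at B5: IN[B5] = OUT[B4] = {a@B4, b@B4, c@B1, c@B3, e@B3, f@B0, f@B2}
Applying B5's transfer function to that IN value gives OUT[B5] (row B5 above).

Answer: {a@B4, b@B4, c@B1, c@B3, d@B5, e@B3, f@B0, f@B2}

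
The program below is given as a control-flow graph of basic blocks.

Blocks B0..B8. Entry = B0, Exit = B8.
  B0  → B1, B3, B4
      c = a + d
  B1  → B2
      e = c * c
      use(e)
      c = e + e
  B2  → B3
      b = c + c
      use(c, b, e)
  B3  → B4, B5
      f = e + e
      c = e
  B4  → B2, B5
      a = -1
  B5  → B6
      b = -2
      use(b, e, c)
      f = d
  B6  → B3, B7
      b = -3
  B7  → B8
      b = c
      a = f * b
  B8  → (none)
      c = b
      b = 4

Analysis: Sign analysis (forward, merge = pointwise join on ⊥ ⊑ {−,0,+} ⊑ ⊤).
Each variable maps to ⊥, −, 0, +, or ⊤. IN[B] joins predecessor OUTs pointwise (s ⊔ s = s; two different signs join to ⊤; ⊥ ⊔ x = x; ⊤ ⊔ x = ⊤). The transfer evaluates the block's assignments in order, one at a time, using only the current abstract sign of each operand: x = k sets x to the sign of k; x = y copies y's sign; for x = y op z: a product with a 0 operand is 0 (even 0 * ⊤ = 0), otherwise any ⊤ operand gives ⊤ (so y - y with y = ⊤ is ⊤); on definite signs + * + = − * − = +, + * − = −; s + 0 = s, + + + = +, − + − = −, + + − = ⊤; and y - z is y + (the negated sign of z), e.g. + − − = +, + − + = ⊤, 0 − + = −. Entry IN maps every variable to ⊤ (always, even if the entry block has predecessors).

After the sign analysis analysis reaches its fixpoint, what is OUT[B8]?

Fixpoint table:
  B0: | IN=(all ⊤) | OUT=(all ⊤)
  B1: | IN=(all ⊤) | OUT=(all ⊤)
  B2: | IN=(all ⊤) | OUT=(all ⊤)
  B3: | IN=(all ⊤) | OUT=(all ⊤)
  B4: | IN=(all ⊤) | OUT={a:-; rest ⊤}
  B5: | IN=(all ⊤) | OUT={b:-; rest ⊤}
  B6: | IN={b:-; rest ⊤} | OUT={b:-; rest ⊤}
  B7: | IN={b:-; rest ⊤} | OUT=(all ⊤)
  B8: | IN=(all ⊤) | OUT={b:+; rest ⊤}

Merge at B8: IN[B8] = OUT[B7] = {a: ⊤, b: ⊤, c: ⊤, d: ⊤, e: ⊤, f: ⊤}
Applying B8's transfer function to that IN value gives OUT[B8] (row B8 above).

Answer: {a: ⊤, b: +, c: ⊤, d: ⊤, e: ⊤, f: ⊤}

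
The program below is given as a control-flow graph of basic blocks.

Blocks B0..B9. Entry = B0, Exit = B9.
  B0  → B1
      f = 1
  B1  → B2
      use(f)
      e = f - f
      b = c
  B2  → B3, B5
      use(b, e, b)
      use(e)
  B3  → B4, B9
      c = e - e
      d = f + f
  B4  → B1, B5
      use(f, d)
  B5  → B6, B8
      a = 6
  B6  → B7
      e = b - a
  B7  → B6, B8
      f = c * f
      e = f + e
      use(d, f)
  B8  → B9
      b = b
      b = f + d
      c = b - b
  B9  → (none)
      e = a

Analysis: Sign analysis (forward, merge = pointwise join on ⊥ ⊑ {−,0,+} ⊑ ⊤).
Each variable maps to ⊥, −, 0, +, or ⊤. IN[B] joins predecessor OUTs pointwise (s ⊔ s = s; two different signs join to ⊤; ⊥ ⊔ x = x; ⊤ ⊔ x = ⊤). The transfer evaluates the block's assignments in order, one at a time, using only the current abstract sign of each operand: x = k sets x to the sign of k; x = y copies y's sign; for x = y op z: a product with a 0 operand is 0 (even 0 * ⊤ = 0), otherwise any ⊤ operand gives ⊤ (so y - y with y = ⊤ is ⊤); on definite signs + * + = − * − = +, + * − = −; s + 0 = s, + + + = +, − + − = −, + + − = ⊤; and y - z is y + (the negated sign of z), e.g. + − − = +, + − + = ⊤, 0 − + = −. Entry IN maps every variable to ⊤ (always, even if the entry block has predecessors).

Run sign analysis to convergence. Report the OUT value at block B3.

Answer: {a: ⊤, b: ⊤, c: ⊤, d: +, e: ⊤, f: +}

Trace:
Per-block solution:
  B0: | IN=(all ⊤) | OUT={f:+; rest ⊤}
  B1: | IN={f:+; rest ⊤} | OUT={f:+; rest ⊤}
  B2: | IN={f:+; rest ⊤} | OUT={f:+; rest ⊤}
  B3: | IN={f:+; rest ⊤} | OUT={d:+, f:+; rest ⊤}
  B4: | IN={d:+, f:+; rest ⊤} | OUT={d:+, f:+; rest ⊤}
  B5: | IN={f:+; rest ⊤} | OUT={a:+, f:+; rest ⊤}
  B6: | IN={a:+; rest ⊤} | OUT={a:+; rest ⊤}
  B7: | IN={a:+; rest ⊤} | OUT={a:+; rest ⊤}
  B8: | IN={a:+; rest ⊤} | OUT={a:+; rest ⊤}
  B9: | IN=(all ⊤) | OUT=(all ⊤)

Merge at B3: IN[B3] = OUT[B2] = {a: ⊤, b: ⊤, c: ⊤, d: ⊤, e: ⊤, f: +}
Applying B3's transfer function to that IN value gives OUT[B3] (row B3 above).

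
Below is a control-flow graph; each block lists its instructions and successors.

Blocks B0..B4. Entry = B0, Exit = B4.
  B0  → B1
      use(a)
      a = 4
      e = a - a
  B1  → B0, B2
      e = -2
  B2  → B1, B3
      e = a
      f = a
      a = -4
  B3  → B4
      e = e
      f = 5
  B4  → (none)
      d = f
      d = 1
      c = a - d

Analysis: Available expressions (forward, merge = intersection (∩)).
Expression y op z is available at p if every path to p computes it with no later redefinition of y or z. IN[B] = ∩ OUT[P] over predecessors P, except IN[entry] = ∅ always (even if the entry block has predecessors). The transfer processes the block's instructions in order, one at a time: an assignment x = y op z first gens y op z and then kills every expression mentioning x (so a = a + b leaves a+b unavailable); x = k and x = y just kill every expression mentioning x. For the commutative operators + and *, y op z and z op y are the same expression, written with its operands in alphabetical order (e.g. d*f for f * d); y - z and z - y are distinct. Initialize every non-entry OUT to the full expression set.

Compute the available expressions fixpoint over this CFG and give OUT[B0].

Answer: {a-a}

Trace:
Converged values:
  B0:  IN={}  OUT={a-a}
  B1:  IN={}  OUT={}
  B2:  IN={}  OUT={}
  B3:  IN={}  OUT={}
  B4:  IN={}  OUT={a-d}

Merge at B0 (entry node, so the boundary value {} is joined with the incoming edge(s)): IN[B0] = {} ∩ OUT[B1] = {}
Applying B0's transfer function to that IN value gives OUT[B0] (row B0 above).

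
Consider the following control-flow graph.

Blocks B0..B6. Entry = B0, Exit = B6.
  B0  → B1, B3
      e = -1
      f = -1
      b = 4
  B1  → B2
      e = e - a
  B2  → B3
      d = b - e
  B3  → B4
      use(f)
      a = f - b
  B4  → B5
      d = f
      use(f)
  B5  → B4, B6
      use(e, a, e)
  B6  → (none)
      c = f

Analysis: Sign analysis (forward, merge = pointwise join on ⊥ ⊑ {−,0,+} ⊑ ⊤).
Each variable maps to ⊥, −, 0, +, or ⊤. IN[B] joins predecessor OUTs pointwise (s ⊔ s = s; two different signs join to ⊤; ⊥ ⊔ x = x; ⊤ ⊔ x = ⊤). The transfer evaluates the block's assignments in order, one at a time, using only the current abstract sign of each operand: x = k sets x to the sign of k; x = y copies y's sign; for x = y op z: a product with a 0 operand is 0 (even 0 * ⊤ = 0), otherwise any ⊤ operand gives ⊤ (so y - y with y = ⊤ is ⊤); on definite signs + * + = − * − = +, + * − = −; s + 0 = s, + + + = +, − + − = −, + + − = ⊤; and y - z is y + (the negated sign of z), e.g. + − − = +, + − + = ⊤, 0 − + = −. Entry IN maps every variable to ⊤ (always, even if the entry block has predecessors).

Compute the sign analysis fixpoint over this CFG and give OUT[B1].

Answer: {a: ⊤, b: +, c: ⊤, d: ⊤, e: ⊤, f: -}

Working:
Per-block solution:
  B0:   IN=(all ⊤)   OUT={b:+, e:-, f:-; rest ⊤}
  B1:   IN={b:+, e:-, f:-; rest ⊤}   OUT={b:+, f:-; rest ⊤}
  B2:   IN={b:+, f:-; rest ⊤}   OUT={b:+, f:-; rest ⊤}
  B3:   IN={b:+, f:-; rest ⊤}   OUT={a:-, b:+, f:-; rest ⊤}
  B4:   IN={a:-, b:+, f:-; rest ⊤}   OUT={a:-, b:+, d:-, f:-; rest ⊤}
  B5:   IN={a:-, b:+, d:-, f:-; rest ⊤}   OUT={a:-, b:+, d:-, f:-; rest ⊤}
  B6:   IN={a:-, b:+, d:-, f:-; rest ⊤}   OUT={a:-, b:+, c:-, d:-, f:-; rest ⊤}

Merge at B1: IN[B1] = OUT[B0] = {a: ⊤, b: +, c: ⊤, d: ⊤, e: -, f: -}
Applying B1's transfer function to that IN value gives OUT[B1] (row B1 above).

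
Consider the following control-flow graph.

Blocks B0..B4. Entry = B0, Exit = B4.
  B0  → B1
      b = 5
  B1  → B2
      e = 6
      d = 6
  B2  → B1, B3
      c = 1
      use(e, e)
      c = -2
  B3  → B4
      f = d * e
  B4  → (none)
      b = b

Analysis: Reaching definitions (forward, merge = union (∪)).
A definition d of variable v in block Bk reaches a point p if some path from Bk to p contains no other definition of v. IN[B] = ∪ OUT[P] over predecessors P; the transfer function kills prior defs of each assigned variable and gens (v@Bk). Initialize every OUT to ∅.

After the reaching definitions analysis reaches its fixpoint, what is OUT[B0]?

Answer: {b@B0}

Working:
Fixpoint table:
  B0: | IN={} | OUT={b@B0}
  B1: | IN={b@B0, c@B2, d@B1, e@B1} | OUT={b@B0, c@B2, d@B1, e@B1}
  B2: | IN={b@B0, c@B2, d@B1, e@B1} | OUT={b@B0, c@B2, d@B1, e@B1}
  B3: | IN={b@B0, c@B2, d@B1, e@B1} | OUT={b@B0, c@B2, d@B1, e@B1, f@B3}
  B4: | IN={b@B0, c@B2, d@B1, e@B1, f@B3} | OUT={b@B4, c@B2, d@B1, e@B1, f@B3}

B0 is the boundary node: IN[B0] = {}
Applying B0's transfer function to that IN value gives OUT[B0] (row B0 above).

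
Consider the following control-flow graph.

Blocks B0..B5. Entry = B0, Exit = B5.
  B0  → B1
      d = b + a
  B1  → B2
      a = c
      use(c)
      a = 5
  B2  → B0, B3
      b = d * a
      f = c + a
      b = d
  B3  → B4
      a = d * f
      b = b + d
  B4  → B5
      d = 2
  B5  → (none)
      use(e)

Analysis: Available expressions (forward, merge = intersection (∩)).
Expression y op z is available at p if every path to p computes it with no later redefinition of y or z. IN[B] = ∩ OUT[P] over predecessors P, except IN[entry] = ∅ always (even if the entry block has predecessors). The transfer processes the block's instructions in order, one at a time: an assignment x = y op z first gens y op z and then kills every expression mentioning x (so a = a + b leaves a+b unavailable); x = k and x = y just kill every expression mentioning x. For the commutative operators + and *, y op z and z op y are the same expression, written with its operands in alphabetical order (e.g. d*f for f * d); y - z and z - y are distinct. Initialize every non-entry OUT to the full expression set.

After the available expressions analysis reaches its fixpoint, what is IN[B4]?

Answer: {d*f}

Derivation:
Fixpoint table:
  B0: | IN={} | OUT={a+b}
  B1: | IN={a+b} | OUT={}
  B2: | IN={} | OUT={a*d, a+c}
  B3: | IN={a*d, a+c} | OUT={d*f}
  B4: | IN={d*f} | OUT={}
  B5: | IN={} | OUT={}

Merge at B4: IN[B4] = OUT[B3] = {d*f}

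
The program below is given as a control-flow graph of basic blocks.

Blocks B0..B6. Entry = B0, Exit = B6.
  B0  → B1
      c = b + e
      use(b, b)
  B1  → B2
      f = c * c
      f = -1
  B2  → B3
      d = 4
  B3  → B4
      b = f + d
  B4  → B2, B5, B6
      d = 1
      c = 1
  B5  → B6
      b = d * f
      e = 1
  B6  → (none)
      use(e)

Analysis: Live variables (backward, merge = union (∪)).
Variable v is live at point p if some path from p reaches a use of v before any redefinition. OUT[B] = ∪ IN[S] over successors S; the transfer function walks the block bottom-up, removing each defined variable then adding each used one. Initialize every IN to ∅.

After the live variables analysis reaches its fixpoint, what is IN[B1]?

Per-block solution:
  B0: | IN={b, e} | OUT={c, e}
  B1: | IN={c, e} | OUT={e, f}
  B2: | IN={e, f} | OUT={d, e, f}
  B3: | IN={d, e, f} | OUT={e, f}
  B4: | IN={e, f} | OUT={d, e, f}
  B5: | IN={d, f} | OUT={e}
  B6: | IN={e} | OUT={}

Merge at B1: OUT[B1] = IN[B2] = {e, f}
Applying B1's transfer function to that OUT value gives IN[B1] (row B1 above).

Answer: {c, e}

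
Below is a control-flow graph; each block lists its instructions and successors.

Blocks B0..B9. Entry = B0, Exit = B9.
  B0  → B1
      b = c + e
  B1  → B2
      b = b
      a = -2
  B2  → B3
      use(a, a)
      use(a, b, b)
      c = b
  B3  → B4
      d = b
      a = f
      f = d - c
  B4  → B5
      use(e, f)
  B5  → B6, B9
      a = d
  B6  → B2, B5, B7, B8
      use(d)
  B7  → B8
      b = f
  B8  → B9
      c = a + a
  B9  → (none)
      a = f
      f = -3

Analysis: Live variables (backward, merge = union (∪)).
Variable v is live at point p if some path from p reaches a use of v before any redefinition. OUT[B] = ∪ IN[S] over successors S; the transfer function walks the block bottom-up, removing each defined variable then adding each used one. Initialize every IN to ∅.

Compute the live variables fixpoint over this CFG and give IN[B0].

Fixpoint table:
  B0: | IN={c, e, f} | OUT={b, e, f}
  B1: | IN={b, e, f} | OUT={a, b, e, f}
  B2: | IN={a, b, e, f} | OUT={b, c, e, f}
  B3: | IN={b, c, e, f} | OUT={b, d, e, f}
  B4: | IN={b, d, e, f} | OUT={b, d, e, f}
  B5: | IN={b, d, e, f} | OUT={a, b, d, e, f}
  B6: | IN={a, b, d, e, f} | OUT={a, b, d, e, f}
  B7: | IN={a, f} | OUT={a, f}
  B8: | IN={a, f} | OUT={f}
  B9: | IN={f} | OUT={}

Merge at B0: OUT[B0] = IN[B1] = {b, e, f}
Applying B0's transfer function to that OUT value gives IN[B0] (row B0 above).

Answer: {c, e, f}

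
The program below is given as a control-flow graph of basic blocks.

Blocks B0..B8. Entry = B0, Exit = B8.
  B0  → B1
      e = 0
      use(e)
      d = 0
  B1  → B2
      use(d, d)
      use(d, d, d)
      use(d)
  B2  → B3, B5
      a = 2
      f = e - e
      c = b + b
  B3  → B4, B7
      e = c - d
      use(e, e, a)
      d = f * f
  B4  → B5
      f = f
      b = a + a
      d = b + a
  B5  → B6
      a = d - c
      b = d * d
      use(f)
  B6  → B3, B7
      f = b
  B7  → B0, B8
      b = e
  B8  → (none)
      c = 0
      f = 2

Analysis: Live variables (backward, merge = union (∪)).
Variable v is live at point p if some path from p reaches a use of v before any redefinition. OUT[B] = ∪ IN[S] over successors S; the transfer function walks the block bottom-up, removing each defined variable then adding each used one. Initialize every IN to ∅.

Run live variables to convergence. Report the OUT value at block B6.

Converged values:
  B0: | IN={b} | OUT={b, d, e}
  B1: | IN={b, d, e} | OUT={b, d, e}
  B2: | IN={b, d, e} | OUT={a, c, d, e, f}
  B3: | IN={a, c, d, f} | OUT={a, c, e, f}
  B4: | IN={a, c, e, f} | OUT={c, d, e, f}
  B5: | IN={c, d, e, f} | OUT={a, b, c, d, e}
  B6: | IN={a, b, c, d, e} | OUT={a, c, d, e, f}
  B7: | IN={e} | OUT={b}
  B8: | IN={} | OUT={}

Merge at B6: OUT[B6] = IN[B3] ⊔ IN[B7] = {a, c, d, e, f}

Answer: {a, c, d, e, f}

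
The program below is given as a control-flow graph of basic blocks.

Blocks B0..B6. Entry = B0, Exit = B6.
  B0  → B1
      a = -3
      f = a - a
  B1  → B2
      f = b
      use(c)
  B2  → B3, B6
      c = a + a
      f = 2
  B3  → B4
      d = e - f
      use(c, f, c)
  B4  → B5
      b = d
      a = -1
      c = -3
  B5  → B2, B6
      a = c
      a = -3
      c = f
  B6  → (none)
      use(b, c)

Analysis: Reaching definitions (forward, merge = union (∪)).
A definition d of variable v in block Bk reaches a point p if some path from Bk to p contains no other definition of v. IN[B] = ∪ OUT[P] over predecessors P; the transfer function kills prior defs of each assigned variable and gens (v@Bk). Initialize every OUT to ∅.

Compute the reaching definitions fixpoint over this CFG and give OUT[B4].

Answer: {a@B4, b@B4, c@B4, d@B3, f@B2}

Derivation:
Fixpoint table:
  B0:   IN={}   OUT={a@B0, f@B0}
  B1:   IN={a@B0, f@B0}   OUT={a@B0, f@B1}
  B2:   IN={a@B0, a@B5, b@B4, c@B5, d@B3, f@B1, f@B2}   OUT={a@B0, a@B5, b@B4, c@B2, d@B3, f@B2}
  B3:   IN={a@B0, a@B5, b@B4, c@B2, d@B3, f@B2}   OUT={a@B0, a@B5, b@B4, c@B2, d@B3, f@B2}
  B4:   IN={a@B0, a@B5, b@B4, c@B2, d@B3, f@B2}   OUT={a@B4, b@B4, c@B4, d@B3, f@B2}
  B5:   IN={a@B4, b@B4, c@B4, d@B3, f@B2}   OUT={a@B5, b@B4, c@B5, d@B3, f@B2}
  B6:   IN={a@B0, a@B5, b@B4, c@B2, c@B5, d@B3, f@B2}   OUT={a@B0, a@B5, b@B4, c@B2, c@B5, d@B3, f@B2}

Merge at B4: IN[B4] = OUT[B3] = {a@B0, a@B5, b@B4, c@B2, d@B3, f@B2}
Applying B4's transfer function to that IN value gives OUT[B4] (row B4 above).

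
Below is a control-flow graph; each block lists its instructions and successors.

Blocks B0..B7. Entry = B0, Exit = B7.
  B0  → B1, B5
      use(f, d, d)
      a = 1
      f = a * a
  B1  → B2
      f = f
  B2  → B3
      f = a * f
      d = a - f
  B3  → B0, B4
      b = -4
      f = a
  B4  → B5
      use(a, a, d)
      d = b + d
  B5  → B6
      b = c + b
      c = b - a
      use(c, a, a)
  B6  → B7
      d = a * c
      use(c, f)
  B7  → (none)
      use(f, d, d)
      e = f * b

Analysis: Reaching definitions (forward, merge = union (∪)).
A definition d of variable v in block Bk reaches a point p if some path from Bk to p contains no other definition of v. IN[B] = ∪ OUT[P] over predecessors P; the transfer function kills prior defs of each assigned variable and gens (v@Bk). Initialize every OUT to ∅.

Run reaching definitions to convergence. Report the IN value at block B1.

Converged values:
  B0:  IN={a@B0, b@B3, d@B2, f@B3}  OUT={a@B0, b@B3, d@B2, f@B0}
  B1:  IN={a@B0, b@B3, d@B2, f@B0}  OUT={a@B0, b@B3, d@B2, f@B1}
  B2:  IN={a@B0, b@B3, d@B2, f@B1}  OUT={a@B0, b@B3, d@B2, f@B2}
  B3:  IN={a@B0, b@B3, d@B2, f@B2}  OUT={a@B0, b@B3, d@B2, f@B3}
  B4:  IN={a@B0, b@B3, d@B2, f@B3}  OUT={a@B0, b@B3, d@B4, f@B3}
  B5:  IN={a@B0, b@B3, d@B2, d@B4, f@B0, f@B3}  OUT={a@B0, b@B5, c@B5, d@B2, d@B4, f@B0, f@B3}
  B6:  IN={a@B0, b@B5, c@B5, d@B2, d@B4, f@B0, f@B3}  OUT={a@B0, b@B5, c@B5, d@B6, f@B0, f@B3}
  B7:  IN={a@B0, b@B5, c@B5, d@B6, f@B0, f@B3}  OUT={a@B0, b@B5, c@B5, d@B6, e@B7, f@B0, f@B3}

Merge at B1: IN[B1] = OUT[B0] = {a@B0, b@B3, d@B2, f@B0}

Answer: {a@B0, b@B3, d@B2, f@B0}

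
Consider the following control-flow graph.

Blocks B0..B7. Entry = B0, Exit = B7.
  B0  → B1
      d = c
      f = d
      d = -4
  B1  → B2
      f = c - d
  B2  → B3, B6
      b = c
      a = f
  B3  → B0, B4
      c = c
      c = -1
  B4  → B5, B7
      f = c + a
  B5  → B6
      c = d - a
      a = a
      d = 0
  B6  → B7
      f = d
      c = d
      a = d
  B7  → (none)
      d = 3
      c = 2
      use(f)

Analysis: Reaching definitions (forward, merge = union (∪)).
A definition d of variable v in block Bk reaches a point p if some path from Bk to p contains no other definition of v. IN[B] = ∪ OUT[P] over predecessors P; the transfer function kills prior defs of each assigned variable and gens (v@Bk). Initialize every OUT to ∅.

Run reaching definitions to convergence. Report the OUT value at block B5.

Answer: {a@B5, b@B2, c@B5, d@B5, f@B4}

Derivation:
Per-block solution:
  B0:  IN={a@B2, b@B2, c@B3, d@B0, f@B1}  OUT={a@B2, b@B2, c@B3, d@B0, f@B0}
  B1:  IN={a@B2, b@B2, c@B3, d@B0, f@B0}  OUT={a@B2, b@B2, c@B3, d@B0, f@B1}
  B2:  IN={a@B2, b@B2, c@B3, d@B0, f@B1}  OUT={a@B2, b@B2, c@B3, d@B0, f@B1}
  B3:  IN={a@B2, b@B2, c@B3, d@B0, f@B1}  OUT={a@B2, b@B2, c@B3, d@B0, f@B1}
  B4:  IN={a@B2, b@B2, c@B3, d@B0, f@B1}  OUT={a@B2, b@B2, c@B3, d@B0, f@B4}
  B5:  IN={a@B2, b@B2, c@B3, d@B0, f@B4}  OUT={a@B5, b@B2, c@B5, d@B5, f@B4}
  B6:  IN={a@B2, a@B5, b@B2, c@B3, c@B5, d@B0, d@B5, f@B1, f@B4}  OUT={a@B6, b@B2, c@B6, d@B0, d@B5, f@B6}
  B7:  IN={a@B2, a@B6, b@B2, c@B3, c@B6, d@B0, d@B5, f@B4, f@B6}  OUT={a@B2, a@B6, b@B2, c@B7, d@B7, f@B4, f@B6}

Merge at B5: IN[B5] = OUT[B4] = {a@B2, b@B2, c@B3, d@B0, f@B4}
Applying B5's transfer function to that IN value gives OUT[B5] (row B5 above).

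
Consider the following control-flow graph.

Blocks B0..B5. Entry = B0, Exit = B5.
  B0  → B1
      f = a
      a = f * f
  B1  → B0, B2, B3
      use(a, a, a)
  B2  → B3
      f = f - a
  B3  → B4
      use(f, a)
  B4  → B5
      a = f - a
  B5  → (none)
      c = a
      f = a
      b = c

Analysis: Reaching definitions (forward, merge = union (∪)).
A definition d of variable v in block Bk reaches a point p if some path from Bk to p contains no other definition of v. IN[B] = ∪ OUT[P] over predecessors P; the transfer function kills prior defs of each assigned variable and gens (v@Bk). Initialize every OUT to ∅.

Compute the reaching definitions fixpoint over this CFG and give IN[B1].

Answer: {a@B0, f@B0}

Trace:
Fixpoint table:
  B0:   IN={a@B0, f@B0}   OUT={a@B0, f@B0}
  B1:   IN={a@B0, f@B0}   OUT={a@B0, f@B0}
  B2:   IN={a@B0, f@B0}   OUT={a@B0, f@B2}
  B3:   IN={a@B0, f@B0, f@B2}   OUT={a@B0, f@B0, f@B2}
  B4:   IN={a@B0, f@B0, f@B2}   OUT={a@B4, f@B0, f@B2}
  B5:   IN={a@B4, f@B0, f@B2}   OUT={a@B4, b@B5, c@B5, f@B5}

Merge at B1: IN[B1] = OUT[B0] = {a@B0, f@B0}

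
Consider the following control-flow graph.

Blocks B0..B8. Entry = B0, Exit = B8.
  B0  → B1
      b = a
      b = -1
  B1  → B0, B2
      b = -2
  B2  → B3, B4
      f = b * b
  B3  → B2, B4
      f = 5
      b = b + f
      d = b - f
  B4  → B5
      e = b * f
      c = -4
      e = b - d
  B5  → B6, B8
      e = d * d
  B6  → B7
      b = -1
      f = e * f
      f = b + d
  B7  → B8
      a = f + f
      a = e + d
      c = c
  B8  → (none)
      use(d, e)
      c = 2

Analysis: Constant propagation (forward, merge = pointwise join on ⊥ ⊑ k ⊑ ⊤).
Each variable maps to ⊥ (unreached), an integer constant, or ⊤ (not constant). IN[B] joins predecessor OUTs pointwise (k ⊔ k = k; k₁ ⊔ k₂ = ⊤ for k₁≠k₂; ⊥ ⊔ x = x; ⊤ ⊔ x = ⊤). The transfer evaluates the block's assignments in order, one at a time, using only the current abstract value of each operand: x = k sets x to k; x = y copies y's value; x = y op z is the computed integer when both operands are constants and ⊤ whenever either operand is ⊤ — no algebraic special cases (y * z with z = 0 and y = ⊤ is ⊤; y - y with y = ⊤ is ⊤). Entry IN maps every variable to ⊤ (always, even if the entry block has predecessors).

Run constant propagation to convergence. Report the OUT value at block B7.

Answer: {a: ⊤, b: -1, c: -4, d: ⊤, e: ⊤, f: ⊤}

Working:
Per-block solution:
  B0: | IN=(all ⊤) | OUT={b:-1; rest ⊤}
  B1: | IN={b:-1; rest ⊤} | OUT={b:-2; rest ⊤}
  B2: | IN=(all ⊤) | OUT=(all ⊤)
  B3: | IN=(all ⊤) | OUT={f:5; rest ⊤}
  B4: | IN=(all ⊤) | OUT={c:-4; rest ⊤}
  B5: | IN={c:-4; rest ⊤} | OUT={c:-4; rest ⊤}
  B6: | IN={c:-4; rest ⊤} | OUT={b:-1, c:-4; rest ⊤}
  B7: | IN={b:-1, c:-4; rest ⊤} | OUT={b:-1, c:-4; rest ⊤}
  B8: | IN={c:-4; rest ⊤} | OUT={c:2; rest ⊤}

Merge at B7: IN[B7] = OUT[B6] = {a: ⊤, b: -1, c: -4, d: ⊤, e: ⊤, f: ⊤}
Applying B7's transfer function to that IN value gives OUT[B7] (row B7 above).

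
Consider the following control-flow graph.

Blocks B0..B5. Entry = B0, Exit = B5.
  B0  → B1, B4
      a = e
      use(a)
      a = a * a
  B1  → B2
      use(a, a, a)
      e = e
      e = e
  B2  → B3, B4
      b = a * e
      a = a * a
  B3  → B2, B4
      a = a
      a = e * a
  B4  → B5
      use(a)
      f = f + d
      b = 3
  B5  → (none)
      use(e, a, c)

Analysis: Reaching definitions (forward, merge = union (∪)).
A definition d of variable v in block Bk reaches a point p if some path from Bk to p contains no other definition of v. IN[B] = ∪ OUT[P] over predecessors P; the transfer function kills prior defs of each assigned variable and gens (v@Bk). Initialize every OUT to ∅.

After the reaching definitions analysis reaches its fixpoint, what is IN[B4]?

Answer: {a@B0, a@B2, a@B3, b@B2, e@B1}

Derivation:
Converged values:
  B0:   IN={}   OUT={a@B0}
  B1:   IN={a@B0}   OUT={a@B0, e@B1}
  B2:   IN={a@B0, a@B3, b@B2, e@B1}   OUT={a@B2, b@B2, e@B1}
  B3:   IN={a@B2, b@B2, e@B1}   OUT={a@B3, b@B2, e@B1}
  B4:   IN={a@B0, a@B2, a@B3, b@B2, e@B1}   OUT={a@B0, a@B2, a@B3, b@B4, e@B1, f@B4}
  B5:   IN={a@B0, a@B2, a@B3, b@B4, e@B1, f@B4}   OUT={a@B0, a@B2, a@B3, b@B4, e@B1, f@B4}

Merge at B4: IN[B4] = OUT[B0] ⊔ OUT[B2] ⊔ OUT[B3] = {a@B0, a@B2, a@B3, b@B2, e@B1}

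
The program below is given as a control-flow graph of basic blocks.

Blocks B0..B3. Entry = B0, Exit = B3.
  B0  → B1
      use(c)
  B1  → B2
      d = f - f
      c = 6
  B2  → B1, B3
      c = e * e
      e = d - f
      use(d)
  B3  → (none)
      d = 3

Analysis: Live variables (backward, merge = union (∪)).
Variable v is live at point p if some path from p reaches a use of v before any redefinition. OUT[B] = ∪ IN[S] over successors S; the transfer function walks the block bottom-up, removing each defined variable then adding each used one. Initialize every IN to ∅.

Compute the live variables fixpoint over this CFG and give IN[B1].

Per-block solution:
  B0:  IN={c, e, f}  OUT={e, f}
  B1:  IN={e, f}  OUT={d, e, f}
  B2:  IN={d, e, f}  OUT={e, f}
  B3:  IN={}  OUT={}

Merge at B1: OUT[B1] = IN[B2] = {d, e, f}
Applying B1's transfer function to that OUT value gives IN[B1] (row B1 above).

Answer: {e, f}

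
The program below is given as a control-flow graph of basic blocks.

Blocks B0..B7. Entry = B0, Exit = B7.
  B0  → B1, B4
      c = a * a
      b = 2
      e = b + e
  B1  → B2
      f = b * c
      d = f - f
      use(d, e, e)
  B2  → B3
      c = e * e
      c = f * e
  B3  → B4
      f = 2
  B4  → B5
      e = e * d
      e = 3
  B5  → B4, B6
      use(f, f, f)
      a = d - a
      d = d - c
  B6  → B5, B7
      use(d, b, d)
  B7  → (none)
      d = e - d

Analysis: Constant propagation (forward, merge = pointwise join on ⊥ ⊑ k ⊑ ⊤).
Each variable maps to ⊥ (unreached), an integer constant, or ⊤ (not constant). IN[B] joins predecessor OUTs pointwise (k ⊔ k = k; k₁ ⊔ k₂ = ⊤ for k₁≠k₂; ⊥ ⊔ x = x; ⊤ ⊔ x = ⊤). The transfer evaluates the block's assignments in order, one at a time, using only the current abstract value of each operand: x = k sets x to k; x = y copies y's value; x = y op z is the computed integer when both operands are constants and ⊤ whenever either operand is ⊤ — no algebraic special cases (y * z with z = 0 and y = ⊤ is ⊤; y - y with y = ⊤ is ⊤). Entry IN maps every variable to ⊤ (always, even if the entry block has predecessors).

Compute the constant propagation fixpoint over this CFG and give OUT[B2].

Answer: {a: ⊤, b: 2, c: ⊤, d: ⊤, e: ⊤, f: ⊤}

Working:
Fixpoint table:
  B0:  IN=(all ⊤)  OUT={b:2; rest ⊤}
  B1:  IN={b:2; rest ⊤}  OUT={b:2; rest ⊤}
  B2:  IN={b:2; rest ⊤}  OUT={b:2; rest ⊤}
  B3:  IN={b:2; rest ⊤}  OUT={b:2, f:2; rest ⊤}
  B4:  IN={b:2; rest ⊤}  OUT={b:2, e:3; rest ⊤}
  B5:  IN={b:2, e:3; rest ⊤}  OUT={b:2, e:3; rest ⊤}
  B6:  IN={b:2, e:3; rest ⊤}  OUT={b:2, e:3; rest ⊤}
  B7:  IN={b:2, e:3; rest ⊤}  OUT={b:2, e:3; rest ⊤}

Merge at B2: IN[B2] = OUT[B1] = {a: ⊤, b: 2, c: ⊤, d: ⊤, e: ⊤, f: ⊤}
Applying B2's transfer function to that IN value gives OUT[B2] (row B2 above).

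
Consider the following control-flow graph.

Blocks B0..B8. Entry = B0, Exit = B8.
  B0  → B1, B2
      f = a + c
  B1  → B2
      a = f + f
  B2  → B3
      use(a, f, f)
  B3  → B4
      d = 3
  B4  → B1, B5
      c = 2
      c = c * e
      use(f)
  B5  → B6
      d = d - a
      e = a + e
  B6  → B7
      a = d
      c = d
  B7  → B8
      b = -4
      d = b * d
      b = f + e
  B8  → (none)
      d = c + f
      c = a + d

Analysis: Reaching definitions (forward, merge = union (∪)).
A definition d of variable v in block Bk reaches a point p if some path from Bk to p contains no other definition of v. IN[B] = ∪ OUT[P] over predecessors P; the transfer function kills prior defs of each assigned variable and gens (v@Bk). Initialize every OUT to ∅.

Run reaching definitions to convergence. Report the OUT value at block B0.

Converged values:
  B0: | IN={} | OUT={f@B0}
  B1: | IN={a@B1, c@B4, d@B3, f@B0} | OUT={a@B1, c@B4, d@B3, f@B0}
  B2: | IN={a@B1, c@B4, d@B3, f@B0} | OUT={a@B1, c@B4, d@B3, f@B0}
  B3: | IN={a@B1, c@B4, d@B3, f@B0} | OUT={a@B1, c@B4, d@B3, f@B0}
  B4: | IN={a@B1, c@B4, d@B3, f@B0} | OUT={a@B1, c@B4, d@B3, f@B0}
  B5: | IN={a@B1, c@B4, d@B3, f@B0} | OUT={a@B1, c@B4, d@B5, e@B5, f@B0}
  B6: | IN={a@B1, c@B4, d@B5, e@B5, f@B0} | OUT={a@B6, c@B6, d@B5, e@B5, f@B0}
  B7: | IN={a@B6, c@B6, d@B5, e@B5, f@B0} | OUT={a@B6, b@B7, c@B6, d@B7, e@B5, f@B0}
  B8: | IN={a@B6, b@B7, c@B6, d@B7, e@B5, f@B0} | OUT={a@B6, b@B7, c@B8, d@B8, e@B5, f@B0}

B0 is the boundary node: IN[B0] = {}
Applying B0's transfer function to that IN value gives OUT[B0] (row B0 above).

Answer: {f@B0}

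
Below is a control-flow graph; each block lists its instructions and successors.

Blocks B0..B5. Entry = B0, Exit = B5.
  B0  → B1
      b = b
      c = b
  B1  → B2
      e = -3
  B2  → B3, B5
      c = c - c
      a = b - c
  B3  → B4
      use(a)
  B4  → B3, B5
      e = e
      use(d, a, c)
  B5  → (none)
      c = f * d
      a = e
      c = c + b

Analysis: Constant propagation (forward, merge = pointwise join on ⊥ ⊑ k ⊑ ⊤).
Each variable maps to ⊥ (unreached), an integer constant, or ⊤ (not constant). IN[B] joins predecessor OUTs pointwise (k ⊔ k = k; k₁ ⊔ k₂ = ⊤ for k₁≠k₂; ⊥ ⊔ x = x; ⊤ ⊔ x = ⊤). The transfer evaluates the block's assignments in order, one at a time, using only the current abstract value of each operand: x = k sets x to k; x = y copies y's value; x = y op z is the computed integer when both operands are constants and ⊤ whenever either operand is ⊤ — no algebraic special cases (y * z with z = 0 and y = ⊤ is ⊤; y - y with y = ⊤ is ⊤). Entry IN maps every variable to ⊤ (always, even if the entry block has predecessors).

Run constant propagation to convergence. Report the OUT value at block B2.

Per-block solution:
  B0:  IN=(all ⊤)  OUT=(all ⊤)
  B1:  IN=(all ⊤)  OUT={e:-3; rest ⊤}
  B2:  IN={e:-3; rest ⊤}  OUT={e:-3; rest ⊤}
  B3:  IN={e:-3; rest ⊤}  OUT={e:-3; rest ⊤}
  B4:  IN={e:-3; rest ⊤}  OUT={e:-3; rest ⊤}
  B5:  IN={e:-3; rest ⊤}  OUT={a:-3, e:-3; rest ⊤}

Merge at B2: IN[B2] = OUT[B1] = {a: ⊤, b: ⊤, c: ⊤, d: ⊤, e: -3, f: ⊤}
Applying B2's transfer function to that IN value gives OUT[B2] (row B2 above).

Answer: {a: ⊤, b: ⊤, c: ⊤, d: ⊤, e: -3, f: ⊤}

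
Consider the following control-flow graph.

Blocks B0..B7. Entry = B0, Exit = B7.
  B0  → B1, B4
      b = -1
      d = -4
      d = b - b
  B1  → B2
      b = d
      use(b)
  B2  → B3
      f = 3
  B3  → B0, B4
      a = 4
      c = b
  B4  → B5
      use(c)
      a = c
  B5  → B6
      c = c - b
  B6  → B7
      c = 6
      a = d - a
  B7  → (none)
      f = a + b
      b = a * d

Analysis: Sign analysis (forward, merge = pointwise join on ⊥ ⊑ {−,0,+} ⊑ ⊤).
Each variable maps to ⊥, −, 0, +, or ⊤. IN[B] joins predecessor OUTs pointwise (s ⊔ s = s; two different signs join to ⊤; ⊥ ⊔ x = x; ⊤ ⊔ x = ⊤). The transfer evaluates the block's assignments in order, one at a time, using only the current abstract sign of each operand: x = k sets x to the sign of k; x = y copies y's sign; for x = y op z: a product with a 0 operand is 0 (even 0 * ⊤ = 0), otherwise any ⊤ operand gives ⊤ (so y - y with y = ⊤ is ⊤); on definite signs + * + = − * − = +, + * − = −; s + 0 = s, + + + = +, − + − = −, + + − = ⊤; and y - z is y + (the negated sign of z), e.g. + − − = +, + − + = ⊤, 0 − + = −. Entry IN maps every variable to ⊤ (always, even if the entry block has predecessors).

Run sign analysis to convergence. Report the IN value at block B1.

Converged values:
  B0: | IN=(all ⊤) | OUT={b:-; rest ⊤}
  B1: | IN={b:-; rest ⊤} | OUT=(all ⊤)
  B2: | IN=(all ⊤) | OUT={f:+; rest ⊤}
  B3: | IN={f:+; rest ⊤} | OUT={a:+, f:+; rest ⊤}
  B4: | IN=(all ⊤) | OUT=(all ⊤)
  B5: | IN=(all ⊤) | OUT=(all ⊤)
  B6: | IN=(all ⊤) | OUT={c:+; rest ⊤}
  B7: | IN={c:+; rest ⊤} | OUT={c:+; rest ⊤}

Merge at B1: IN[B1] = OUT[B0] = {a: ⊤, b: -, c: ⊤, d: ⊤, e: ⊤, f: ⊤}

Answer: {a: ⊤, b: -, c: ⊤, d: ⊤, e: ⊤, f: ⊤}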